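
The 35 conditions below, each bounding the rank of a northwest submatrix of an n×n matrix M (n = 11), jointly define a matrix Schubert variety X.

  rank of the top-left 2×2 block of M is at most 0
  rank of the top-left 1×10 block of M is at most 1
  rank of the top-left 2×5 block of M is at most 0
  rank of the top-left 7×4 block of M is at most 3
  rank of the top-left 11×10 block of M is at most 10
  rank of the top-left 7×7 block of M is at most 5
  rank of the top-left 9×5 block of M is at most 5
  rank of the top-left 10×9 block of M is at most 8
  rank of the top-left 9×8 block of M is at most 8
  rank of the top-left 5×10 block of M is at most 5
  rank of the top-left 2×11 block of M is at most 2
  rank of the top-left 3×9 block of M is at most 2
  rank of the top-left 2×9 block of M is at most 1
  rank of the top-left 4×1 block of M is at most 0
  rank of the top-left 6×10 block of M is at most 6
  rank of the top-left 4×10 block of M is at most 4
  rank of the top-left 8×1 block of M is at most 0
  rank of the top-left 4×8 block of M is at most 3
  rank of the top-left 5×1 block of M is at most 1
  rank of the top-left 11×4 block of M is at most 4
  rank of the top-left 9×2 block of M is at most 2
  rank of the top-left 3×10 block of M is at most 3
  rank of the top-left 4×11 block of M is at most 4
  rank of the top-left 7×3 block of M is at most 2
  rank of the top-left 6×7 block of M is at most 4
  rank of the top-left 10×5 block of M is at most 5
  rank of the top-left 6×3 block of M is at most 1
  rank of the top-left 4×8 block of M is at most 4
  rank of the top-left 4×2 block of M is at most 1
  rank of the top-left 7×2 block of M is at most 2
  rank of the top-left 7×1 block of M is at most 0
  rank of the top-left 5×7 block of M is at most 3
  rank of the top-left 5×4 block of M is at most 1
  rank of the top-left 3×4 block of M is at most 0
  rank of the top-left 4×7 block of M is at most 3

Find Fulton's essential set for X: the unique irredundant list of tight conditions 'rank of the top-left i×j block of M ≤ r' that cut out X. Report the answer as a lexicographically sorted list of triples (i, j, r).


Propagating the 35 rank bounds to every northwest block:

  i=1: 0  0  0  0  0  1  1  1  1  1  1
  i=2: 0  0  0  0  0  1  1  1  1  2  2
  i=3: 0  0  0  0  1  2  2  2  2  3  3
  i=4: 0  1  1  1  2  3  3  3  3  4  4
  i=5: 0  1  1  1  2  3  3  4  4  5  5
  i=6: 0  1  1  2  3  4  4  5  5  6  6
  i=7: 0  1  2  3  4  5  5  6  6  7  7
  i=8: 0  1  2  3  4  5  6  7  7  8  8
  i=9: 1  2  3  4  5  6  7  8  8  9  9
  i=10: 1  2  3  4  5  6  7  8  8  9  10
  i=11: 1  2  3  4  5  6  7  8  9  10  11

so w = (6, 10, 5, 2, 8, 4, 3, 7, 1, 11, 9).

|D(w)|=27, |Ess(w)|=8:

[(2, 5, 0), (2, 9, 1), (3, 4, 0), (5, 4, 1), (5, 7, 3), (6, 3, 1), (8, 1, 0), (10, 9, 8)]


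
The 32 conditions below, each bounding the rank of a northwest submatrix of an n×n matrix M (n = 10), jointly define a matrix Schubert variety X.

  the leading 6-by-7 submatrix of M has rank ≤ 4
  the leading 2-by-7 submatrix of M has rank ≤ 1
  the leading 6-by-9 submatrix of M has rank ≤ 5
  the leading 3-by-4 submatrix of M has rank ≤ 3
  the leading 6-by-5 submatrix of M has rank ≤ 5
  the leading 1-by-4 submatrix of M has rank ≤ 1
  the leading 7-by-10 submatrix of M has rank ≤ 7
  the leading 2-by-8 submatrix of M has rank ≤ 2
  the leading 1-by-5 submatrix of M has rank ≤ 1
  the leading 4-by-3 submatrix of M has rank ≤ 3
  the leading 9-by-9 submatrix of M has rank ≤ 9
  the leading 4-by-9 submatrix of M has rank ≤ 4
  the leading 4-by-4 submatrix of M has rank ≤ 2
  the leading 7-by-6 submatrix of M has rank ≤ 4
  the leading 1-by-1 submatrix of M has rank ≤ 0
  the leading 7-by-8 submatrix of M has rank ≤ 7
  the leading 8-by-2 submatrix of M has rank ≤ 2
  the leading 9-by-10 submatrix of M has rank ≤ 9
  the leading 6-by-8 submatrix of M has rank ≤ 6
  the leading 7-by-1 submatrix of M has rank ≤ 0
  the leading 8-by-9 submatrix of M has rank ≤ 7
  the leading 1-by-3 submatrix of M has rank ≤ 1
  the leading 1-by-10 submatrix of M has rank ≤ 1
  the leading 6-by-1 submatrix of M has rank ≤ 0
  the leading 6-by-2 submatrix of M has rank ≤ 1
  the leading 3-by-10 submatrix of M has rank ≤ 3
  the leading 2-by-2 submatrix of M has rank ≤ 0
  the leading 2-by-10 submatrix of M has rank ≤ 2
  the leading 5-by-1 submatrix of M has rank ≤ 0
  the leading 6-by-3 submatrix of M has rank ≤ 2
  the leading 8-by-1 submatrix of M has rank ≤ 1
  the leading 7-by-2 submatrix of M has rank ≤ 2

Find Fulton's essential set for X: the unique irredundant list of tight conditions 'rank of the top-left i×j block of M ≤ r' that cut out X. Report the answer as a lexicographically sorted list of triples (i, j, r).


Propagating the 32 rank bounds to every northwest block:

  R[1]: 0, 0, 1, 1, 1, 1, 1, 1, 1, 1
  R[2]: 0, 0, 1, 1, 1, 1, 1, 2, 2, 2
  R[3]: 0, 1, 2, 2, 2, 2, 2, 3, 3, 3
  R[4]: 0, 1, 2, 2, 3, 3, 3, 4, 4, 4
  R[5]: 0, 1, 2, 3, 4, 4, 4, 5, 5, 5
  R[6]: 0, 1, 2, 3, 4, 4, 4, 5, 5, 6
  R[7]: 0, 1, 2, 3, 4, 4, 5, 6, 6, 7
  R[8]: 1, 2, 3, 4, 5, 5, 6, 7, 7, 8
  R[9]: 1, 2, 3, 4, 5, 6, 7, 8, 8, 9
  R[10]: 1, 2, 3, 4, 5, 6, 7, 8, 9, 10

hence w(1..10) = (3, 8, 2, 5, 4, 10, 7, 1, 6, 9).

7 SE-corners of the 18-cell Rothe diagram give Ess(w):

[(2, 2, 0), (2, 7, 1), (4, 4, 2), (6, 7, 4), (6, 9, 5), (7, 1, 0), (7, 6, 4)]


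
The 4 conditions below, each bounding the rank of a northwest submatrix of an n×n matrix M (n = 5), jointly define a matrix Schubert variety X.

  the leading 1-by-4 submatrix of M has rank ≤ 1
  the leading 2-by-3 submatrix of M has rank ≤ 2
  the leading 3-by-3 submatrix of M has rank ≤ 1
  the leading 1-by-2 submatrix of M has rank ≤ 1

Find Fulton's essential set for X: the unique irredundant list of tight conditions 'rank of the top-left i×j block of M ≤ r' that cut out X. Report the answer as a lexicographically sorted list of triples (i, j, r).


Computing R[i][j] = min implied NW-rank bound (n=5, 4 conditions):

  i=1: 1  1  1  1  1
  i=2: 1  1  1  2  2
  i=3: 1  1  1  2  3
  i=4: 1  2  2  3  4
  i=5: 1  2  3  4  5

hence w(1..5) = (1, 4, 5, 2, 3).

Fulton essential set (1 of the 4 Rothe cells):

[(3, 3, 1)]


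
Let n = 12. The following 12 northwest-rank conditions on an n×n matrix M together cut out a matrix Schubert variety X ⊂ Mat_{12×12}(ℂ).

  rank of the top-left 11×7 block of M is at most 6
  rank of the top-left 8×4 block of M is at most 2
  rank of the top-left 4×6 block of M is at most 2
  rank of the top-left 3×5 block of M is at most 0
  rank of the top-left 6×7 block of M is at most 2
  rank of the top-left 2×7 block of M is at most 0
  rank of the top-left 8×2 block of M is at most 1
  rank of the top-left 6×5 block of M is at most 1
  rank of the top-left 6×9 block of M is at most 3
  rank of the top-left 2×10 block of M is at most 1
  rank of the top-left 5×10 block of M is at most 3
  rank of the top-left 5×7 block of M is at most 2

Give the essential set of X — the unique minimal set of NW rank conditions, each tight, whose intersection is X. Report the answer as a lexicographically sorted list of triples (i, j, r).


Recovering R(i,j) via the rank-extension bound from the 12 conditions:

  row 1: 0  0  0  0  0  0  0  1  1  1  1  1
  row 2: 0  0  0  0  0  0  0  1  1  1  2  2
  row 3: 0  0  0  0  0  1  1  2  2  2  3  3
  row 4: 1  1  1  1  1  2  2  3  3  3  4  4
  row 5: 1  1  1  1  1  2  2  3  3  3  4  5
  row 6: 1  1  1  1  1  2  2  3  3  4  5  6
  row 7: 1  1  2  2  2  3  3  4  4  5  6  7
  row 8: 1  1  2  2  3  4  4  5  5  6  7  8
  row 9: 1  2  3  3  4  5  5  6  6  7  8  9
  row 10: 1  2  3  4  5  6  6  7  7  8  9  10
  row 11: 1  2  3  4  5  6  6  7  8  9  10  11
  row 12: 1  2  3  4  5  6  7  8  9  10  11  12

second differences of R give the permutation w = (8, 11, 6, 1, 12, 10, 3, 5, 2, 4, 9, 7).

Rothe diagram D(w) (38 cells), 10 SE-corners (essential conditions):

[(2, 7, 0), (2, 10, 1), (3, 5, 0), (5, 10, 3), (6, 5, 1), (6, 7, 2), (6, 9, 3), (8, 2, 1), (8, 4, 2), (11, 7, 6)]


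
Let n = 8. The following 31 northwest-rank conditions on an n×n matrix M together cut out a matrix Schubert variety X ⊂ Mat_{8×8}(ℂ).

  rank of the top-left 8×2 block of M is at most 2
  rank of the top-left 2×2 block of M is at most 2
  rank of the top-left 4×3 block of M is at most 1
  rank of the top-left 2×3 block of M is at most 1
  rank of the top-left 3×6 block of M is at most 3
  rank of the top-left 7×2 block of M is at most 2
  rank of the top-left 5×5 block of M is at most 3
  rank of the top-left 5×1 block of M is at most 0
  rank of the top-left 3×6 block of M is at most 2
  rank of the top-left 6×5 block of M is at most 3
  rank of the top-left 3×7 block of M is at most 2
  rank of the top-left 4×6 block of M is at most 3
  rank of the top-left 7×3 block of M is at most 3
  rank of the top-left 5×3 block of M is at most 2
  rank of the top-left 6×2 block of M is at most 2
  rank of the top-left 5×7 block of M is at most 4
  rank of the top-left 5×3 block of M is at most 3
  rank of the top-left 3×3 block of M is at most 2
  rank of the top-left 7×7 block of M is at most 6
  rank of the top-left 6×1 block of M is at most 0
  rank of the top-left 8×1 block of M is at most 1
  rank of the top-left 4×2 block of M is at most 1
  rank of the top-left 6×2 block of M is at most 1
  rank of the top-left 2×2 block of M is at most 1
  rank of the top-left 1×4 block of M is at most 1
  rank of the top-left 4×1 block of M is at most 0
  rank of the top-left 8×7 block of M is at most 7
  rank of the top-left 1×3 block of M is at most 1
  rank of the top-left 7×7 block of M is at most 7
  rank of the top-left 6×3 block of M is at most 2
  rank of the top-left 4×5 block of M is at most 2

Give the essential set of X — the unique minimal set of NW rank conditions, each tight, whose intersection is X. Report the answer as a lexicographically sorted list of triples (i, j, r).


Propagating the 31 rank bounds to every northwest block:

  0 1 1 1 1 1 1 1
  0 1 1 2 2 2 2 2
  0 1 1 2 2 2 2 3
  0 1 1 2 2 3 3 4
  0 1 2 3 3 4 4 5
  0 1 2 3 3 4 5 6
  1 2 3 4 4 5 6 7
  1 2 3 4 5 6 7 8

giving w = (2, 4, 8, 6, 3, 7, 1, 5) via Δ²R.

|D(w)|=14, |Ess(w)|=5:

[(3, 7, 2), (4, 3, 1), (4, 5, 2), (6, 1, 0), (6, 5, 3)]


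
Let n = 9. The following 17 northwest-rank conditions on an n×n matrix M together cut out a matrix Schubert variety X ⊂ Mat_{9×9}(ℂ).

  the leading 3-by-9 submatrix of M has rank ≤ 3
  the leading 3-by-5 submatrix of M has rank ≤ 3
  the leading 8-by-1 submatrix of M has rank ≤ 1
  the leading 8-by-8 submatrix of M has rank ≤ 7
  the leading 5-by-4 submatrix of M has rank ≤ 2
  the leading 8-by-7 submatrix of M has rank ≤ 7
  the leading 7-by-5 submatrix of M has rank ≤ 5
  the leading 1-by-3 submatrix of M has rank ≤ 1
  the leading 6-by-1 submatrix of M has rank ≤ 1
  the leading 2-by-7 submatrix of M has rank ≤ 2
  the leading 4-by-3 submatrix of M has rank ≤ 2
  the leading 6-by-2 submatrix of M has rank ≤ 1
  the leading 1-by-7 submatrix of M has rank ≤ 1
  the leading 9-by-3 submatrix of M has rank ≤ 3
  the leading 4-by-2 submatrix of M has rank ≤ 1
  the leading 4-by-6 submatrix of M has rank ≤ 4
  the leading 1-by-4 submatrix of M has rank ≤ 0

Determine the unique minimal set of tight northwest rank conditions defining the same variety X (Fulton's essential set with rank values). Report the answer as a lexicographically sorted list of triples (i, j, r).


Computing R[i][j] = min implied NW-rank bound (n=9, 17 conditions):

  R[1]: 0  0  0  0  1  1  1  1  1
  R[2]: 1  1  1  1  2  2  2  2  2
  R[3]: 1  1  2  2  3  3  3  3  3
  R[4]: 1  1  2  2  3  4  4  4  4
  R[5]: 1  1  2  2  3  4  5  5  5
  R[6]: 1  1  2  3  4  5  6  6  6
  R[7]: 1  2  3  4  5  6  7  7  7
  R[8]: 1  2  3  4  5  6  7  7  8
  R[9]: 1  2  3  4  5  6  7  8  9

reading off 1-entries of Δ²R: w = (5, 1, 3, 6, 7, 4, 2, 9, 8).

4 SE-corners of the 11-cell Rothe diagram give Ess(w):

[(1, 4, 0), (5, 4, 2), (6, 2, 1), (8, 8, 7)]


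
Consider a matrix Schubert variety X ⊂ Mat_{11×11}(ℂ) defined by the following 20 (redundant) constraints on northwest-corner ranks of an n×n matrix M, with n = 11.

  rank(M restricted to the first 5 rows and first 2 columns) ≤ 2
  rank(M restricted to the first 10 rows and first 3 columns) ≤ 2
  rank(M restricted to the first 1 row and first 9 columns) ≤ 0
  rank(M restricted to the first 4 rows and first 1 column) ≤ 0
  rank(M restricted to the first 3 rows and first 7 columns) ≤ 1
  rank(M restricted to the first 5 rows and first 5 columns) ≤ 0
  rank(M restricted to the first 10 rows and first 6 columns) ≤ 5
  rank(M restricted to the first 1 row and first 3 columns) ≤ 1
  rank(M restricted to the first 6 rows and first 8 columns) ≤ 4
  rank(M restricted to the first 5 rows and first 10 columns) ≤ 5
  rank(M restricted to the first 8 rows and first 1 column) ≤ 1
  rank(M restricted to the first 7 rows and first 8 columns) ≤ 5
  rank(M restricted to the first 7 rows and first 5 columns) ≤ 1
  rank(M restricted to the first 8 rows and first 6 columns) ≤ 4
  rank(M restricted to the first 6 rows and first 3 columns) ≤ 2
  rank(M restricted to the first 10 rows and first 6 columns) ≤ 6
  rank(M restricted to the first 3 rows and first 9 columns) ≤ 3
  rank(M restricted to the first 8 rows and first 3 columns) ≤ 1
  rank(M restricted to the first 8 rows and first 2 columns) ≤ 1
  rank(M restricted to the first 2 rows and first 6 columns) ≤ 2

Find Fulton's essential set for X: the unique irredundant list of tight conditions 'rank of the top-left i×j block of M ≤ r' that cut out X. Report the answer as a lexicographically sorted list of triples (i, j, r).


Propagating the 20 rank bounds to every northwest block:

  R[1]: 0, 0, 0, 0, 0, 0, 0, 0, 0, 1, 1
  R[2]: 0, 0, 0, 0, 0, 1, 1, 1, 1, 2, 2
  R[3]: 0, 0, 0, 0, 0, 1, 1, 2, 2, 3, 3
  R[4]: 0, 0, 0, 0, 0, 1, 2, 3, 3, 4, 4
  R[5]: 0, 0, 0, 0, 0, 1, 2, 3, 4, 5, 5
  R[6]: 1, 1, 1, 1, 1, 2, 3, 4, 5, 6, 6
  R[7]: 1, 1, 1, 1, 1, 2, 3, 4, 5, 6, 7
  R[8]: 1, 1, 1, 2, 2, 3, 4, 5, 6, 7, 8
  R[9]: 1, 2, 2, 3, 3, 4, 5, 6, 7, 8, 9
  R[10]: 1, 2, 2, 3, 4, 5, 6, 7, 8, 9, 10
  R[11]: 1, 2, 3, 4, 5, 6, 7, 8, 9, 10, 11

giving w = (10, 6, 8, 7, 9, 1, 11, 4, 2, 5, 3) via Δ²R.

Rothe diagram D(w) (37 cells), 6 SE-corners (essential conditions):

[(1, 9, 0), (3, 7, 1), (5, 5, 0), (7, 5, 1), (8, 3, 1), (10, 3, 2)]


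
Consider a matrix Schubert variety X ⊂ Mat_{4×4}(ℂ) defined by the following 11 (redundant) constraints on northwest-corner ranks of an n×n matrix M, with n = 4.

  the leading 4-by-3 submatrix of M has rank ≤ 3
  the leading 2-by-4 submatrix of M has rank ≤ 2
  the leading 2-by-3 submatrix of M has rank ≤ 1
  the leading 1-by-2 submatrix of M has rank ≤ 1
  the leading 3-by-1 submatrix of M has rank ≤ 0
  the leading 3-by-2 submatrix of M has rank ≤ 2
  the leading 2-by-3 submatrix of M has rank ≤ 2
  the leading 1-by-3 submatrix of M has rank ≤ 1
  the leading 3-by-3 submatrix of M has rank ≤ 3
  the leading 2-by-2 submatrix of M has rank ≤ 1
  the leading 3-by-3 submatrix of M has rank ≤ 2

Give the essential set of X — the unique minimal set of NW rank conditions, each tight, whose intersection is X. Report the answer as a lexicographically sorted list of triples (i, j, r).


Propagating the 11 rank bounds to every northwest block:

  0, 1, 1, 1
  0, 1, 1, 2
  0, 1, 2, 3
  1, 2, 3, 4

hence w(1..4) = (2, 4, 3, 1).

D(w) has 4 cells with 2 SE-corners; essential set:

[(2, 3, 1), (3, 1, 0)]


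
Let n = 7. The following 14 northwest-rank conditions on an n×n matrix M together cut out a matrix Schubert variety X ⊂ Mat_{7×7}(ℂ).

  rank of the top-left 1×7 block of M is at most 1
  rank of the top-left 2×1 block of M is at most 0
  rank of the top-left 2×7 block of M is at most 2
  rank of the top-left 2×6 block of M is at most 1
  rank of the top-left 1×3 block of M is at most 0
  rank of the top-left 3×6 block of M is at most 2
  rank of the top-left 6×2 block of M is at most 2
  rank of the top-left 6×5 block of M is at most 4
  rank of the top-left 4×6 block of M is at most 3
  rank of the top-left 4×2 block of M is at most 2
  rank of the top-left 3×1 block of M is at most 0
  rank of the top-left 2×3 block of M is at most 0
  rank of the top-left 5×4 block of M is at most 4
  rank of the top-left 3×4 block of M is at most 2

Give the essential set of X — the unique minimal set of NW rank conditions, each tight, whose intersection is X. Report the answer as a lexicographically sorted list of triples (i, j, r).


Rank table r_w(7×7) implied by the 14 constraints:

  R[1]: 0  0  0  1  1  1  1
  R[2]: 0  0  0  1  1  1  2
  R[3]: 0  1  1  2  2  2  3
  R[4]: 1  2  2  3  3  3  4
  R[5]: 1  2  3  4  4  4  5
  R[6]: 1  2  3  4  4  5  6
  R[7]: 1  2  3  4  5  6  7

giving w = (4, 7, 2, 1, 3, 6, 5) via Δ²R.

D(w) has 10 cells with 4 SE-corners; essential set:

[(2, 3, 0), (2, 6, 1), (3, 1, 0), (6, 5, 4)]


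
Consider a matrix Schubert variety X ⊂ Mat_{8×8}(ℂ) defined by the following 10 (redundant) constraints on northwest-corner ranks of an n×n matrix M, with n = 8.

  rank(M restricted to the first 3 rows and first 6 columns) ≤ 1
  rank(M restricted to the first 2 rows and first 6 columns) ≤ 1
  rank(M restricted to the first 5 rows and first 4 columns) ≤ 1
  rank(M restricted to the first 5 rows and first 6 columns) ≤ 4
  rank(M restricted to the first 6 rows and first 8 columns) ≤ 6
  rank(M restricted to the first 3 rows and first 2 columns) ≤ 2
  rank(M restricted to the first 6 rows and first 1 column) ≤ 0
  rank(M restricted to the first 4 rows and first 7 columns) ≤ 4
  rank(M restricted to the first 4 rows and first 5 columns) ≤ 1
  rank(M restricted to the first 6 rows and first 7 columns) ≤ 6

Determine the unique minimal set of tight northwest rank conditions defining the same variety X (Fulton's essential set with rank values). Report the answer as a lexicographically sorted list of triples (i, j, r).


The tightest implied rank at each (i,j), from the 10 conditions:

  0, 1, 1, 1, 1, 1, 1, 1
  0, 1, 1, 1, 1, 1, 2, 2
  0, 1, 1, 1, 1, 1, 2, 3
  0, 1, 1, 1, 1, 2, 3, 4
  0, 1, 1, 1, 2, 3, 4, 5
  0, 1, 2, 2, 3, 4, 5, 6
  1, 2, 3, 3, 4, 5, 6, 7
  1, 2, 3, 4, 5, 6, 7, 8

reading off 1-entries of Δ²R: w = (2, 7, 8, 6, 5, 3, 1, 4).

D(w) has 19 cells with 4 SE-corners; essential set:

[(3, 6, 1), (4, 5, 1), (5, 4, 1), (6, 1, 0)]


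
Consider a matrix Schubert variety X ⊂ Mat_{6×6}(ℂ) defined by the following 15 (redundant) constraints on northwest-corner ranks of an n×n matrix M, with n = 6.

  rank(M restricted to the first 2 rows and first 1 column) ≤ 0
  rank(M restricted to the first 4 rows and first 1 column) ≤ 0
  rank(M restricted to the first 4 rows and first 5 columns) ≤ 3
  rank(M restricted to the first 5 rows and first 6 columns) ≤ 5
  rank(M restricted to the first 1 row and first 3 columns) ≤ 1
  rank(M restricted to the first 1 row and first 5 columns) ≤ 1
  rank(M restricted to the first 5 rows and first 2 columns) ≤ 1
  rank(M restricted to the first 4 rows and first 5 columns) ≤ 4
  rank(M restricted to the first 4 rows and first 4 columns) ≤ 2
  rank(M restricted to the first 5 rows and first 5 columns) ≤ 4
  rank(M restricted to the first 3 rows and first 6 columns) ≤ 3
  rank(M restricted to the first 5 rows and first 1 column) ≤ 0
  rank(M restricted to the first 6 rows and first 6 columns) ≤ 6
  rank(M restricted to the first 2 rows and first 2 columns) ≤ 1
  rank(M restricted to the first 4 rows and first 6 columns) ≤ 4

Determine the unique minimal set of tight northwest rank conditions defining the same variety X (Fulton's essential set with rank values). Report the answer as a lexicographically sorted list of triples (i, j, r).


Recovering R(i,j) via the rank-extension bound from the 15 conditions:

  0  1  1  1  1  1
  0  1  2  2  2  2
  0  1  2  2  3  3
  0  1  2  2  3  4
  0  1  2  3  4  5
  1  2  3  4  5  6

hence w(1..6) = (2, 3, 5, 6, 4, 1).

ℓ(w)=7; the 2 essential cells (i,j,r):

[(4, 4, 2), (5, 1, 0)]


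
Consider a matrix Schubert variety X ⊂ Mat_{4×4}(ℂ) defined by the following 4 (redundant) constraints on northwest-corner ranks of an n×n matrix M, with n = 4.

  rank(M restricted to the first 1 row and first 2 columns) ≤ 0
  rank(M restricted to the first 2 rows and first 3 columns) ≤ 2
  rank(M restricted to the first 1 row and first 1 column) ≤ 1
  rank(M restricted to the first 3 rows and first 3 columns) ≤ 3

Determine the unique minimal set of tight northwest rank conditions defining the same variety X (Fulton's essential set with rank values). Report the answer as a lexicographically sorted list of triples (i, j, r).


Recovering R(i,j) via the rank-extension bound from the 4 conditions:

  i=1: 0 0 1 1
  i=2: 1 1 2 2
  i=3: 1 2 3 3
  i=4: 1 2 3 4

so w = (3, 1, 2, 4).

Fulton essential set (1 of the 2 Rothe cells):

[(1, 2, 0)]


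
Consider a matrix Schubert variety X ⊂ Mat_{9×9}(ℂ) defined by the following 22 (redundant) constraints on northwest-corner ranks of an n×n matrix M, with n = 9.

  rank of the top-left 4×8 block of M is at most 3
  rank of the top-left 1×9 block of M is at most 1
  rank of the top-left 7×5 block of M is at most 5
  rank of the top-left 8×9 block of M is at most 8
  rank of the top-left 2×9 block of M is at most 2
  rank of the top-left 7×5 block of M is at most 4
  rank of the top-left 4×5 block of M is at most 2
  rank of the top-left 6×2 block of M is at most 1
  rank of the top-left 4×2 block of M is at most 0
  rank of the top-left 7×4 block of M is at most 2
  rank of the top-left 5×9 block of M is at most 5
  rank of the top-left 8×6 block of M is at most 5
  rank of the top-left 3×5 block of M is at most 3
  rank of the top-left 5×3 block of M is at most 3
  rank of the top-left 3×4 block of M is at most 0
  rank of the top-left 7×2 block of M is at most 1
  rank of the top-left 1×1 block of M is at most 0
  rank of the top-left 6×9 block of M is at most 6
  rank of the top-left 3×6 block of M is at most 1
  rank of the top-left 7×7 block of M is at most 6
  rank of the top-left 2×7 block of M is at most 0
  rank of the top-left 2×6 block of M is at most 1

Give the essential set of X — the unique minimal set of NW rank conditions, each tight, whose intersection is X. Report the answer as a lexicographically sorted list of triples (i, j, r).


The tightest implied rank at each (i,j), from the 22 conditions:

  row 1: 0 | 0 | 0 | 0 | 0 | 0 | 0 | 1 | 1
  row 2: 0 | 0 | 0 | 0 | 0 | 0 | 0 | 1 | 2
  row 3: 0 | 0 | 0 | 0 | 1 | 1 | 1 | 2 | 3
  row 4: 0 | 0 | 1 | 1 | 2 | 2 | 2 | 3 | 4
  row 5: 1 | 1 | 2 | 2 | 3 | 3 | 3 | 4 | 5
  row 6: 1 | 1 | 2 | 2 | 3 | 4 | 4 | 5 | 6
  row 7: 1 | 1 | 2 | 2 | 3 | 4 | 5 | 6 | 7
  row 8: 1 | 2 | 3 | 3 | 4 | 5 | 6 | 7 | 8
  row 9: 1 | 2 | 3 | 4 | 5 | 6 | 7 | 8 | 9

reading off 1-entries of Δ²R: w = (8, 9, 5, 3, 1, 6, 7, 2, 4).

|D(w)|=24, |Ess(w)|=5:

[(2, 7, 0), (3, 4, 0), (4, 2, 0), (7, 2, 1), (7, 4, 2)]


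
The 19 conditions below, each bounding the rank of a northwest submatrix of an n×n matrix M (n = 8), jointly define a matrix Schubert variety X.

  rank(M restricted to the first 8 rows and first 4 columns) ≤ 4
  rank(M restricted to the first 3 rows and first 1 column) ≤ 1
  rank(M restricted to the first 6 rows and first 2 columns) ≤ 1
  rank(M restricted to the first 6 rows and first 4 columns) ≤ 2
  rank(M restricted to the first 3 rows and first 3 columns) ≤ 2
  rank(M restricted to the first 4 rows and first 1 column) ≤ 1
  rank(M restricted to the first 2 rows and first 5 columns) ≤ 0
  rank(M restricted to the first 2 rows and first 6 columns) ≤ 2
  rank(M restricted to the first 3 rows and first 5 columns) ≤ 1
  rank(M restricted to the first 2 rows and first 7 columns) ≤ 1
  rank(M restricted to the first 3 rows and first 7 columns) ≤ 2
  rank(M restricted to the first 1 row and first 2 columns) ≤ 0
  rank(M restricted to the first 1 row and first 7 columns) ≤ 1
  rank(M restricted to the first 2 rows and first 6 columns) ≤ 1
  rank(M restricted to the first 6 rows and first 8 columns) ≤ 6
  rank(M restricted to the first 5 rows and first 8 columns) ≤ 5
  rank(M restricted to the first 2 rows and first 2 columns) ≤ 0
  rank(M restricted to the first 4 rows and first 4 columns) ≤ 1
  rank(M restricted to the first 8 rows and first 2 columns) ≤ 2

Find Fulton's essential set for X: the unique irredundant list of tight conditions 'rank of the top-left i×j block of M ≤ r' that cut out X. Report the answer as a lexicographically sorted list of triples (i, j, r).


The tightest implied rank at each (i,j), from the 19 conditions:

  row 1: 0 | 0 | 0 | 0 | 0 | 1 | 1 | 1
  row 2: 0 | 0 | 0 | 0 | 0 | 1 | 1 | 2
  row 3: 1 | 1 | 1 | 1 | 1 | 2 | 2 | 3
  row 4: 1 | 1 | 1 | 1 | 2 | 3 | 3 | 4
  row 5: 1 | 1 | 2 | 2 | 3 | 4 | 4 | 5
  row 6: 1 | 1 | 2 | 2 | 3 | 4 | 5 | 6
  row 7: 1 | 2 | 3 | 3 | 4 | 5 | 6 | 7
  row 8: 1 | 2 | 3 | 4 | 5 | 6 | 7 | 8

giving w = (6, 8, 1, 5, 3, 7, 2, 4) via Δ²R.

|D(w)|=17, |Ess(w)|=5:

[(2, 5, 0), (2, 7, 1), (4, 4, 1), (6, 2, 1), (6, 4, 2)]


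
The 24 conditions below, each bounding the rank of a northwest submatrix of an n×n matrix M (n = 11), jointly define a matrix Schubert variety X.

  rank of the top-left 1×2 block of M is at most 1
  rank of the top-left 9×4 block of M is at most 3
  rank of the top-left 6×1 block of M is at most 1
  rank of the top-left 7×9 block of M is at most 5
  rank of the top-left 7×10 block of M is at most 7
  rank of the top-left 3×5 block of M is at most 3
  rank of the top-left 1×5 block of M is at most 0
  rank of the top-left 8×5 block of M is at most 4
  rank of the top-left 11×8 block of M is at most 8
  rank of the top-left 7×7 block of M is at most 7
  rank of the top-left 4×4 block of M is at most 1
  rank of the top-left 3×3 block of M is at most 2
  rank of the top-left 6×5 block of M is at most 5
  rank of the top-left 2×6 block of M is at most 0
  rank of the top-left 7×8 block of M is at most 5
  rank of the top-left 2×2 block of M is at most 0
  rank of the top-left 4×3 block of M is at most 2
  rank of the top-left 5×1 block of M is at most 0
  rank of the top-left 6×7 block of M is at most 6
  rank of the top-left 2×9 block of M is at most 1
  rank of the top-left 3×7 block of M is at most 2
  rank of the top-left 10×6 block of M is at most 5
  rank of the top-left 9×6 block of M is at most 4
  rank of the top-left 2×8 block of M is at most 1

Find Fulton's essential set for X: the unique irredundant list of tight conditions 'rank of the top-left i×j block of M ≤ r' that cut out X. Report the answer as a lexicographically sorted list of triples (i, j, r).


Computing R[i][j] = min implied NW-rank bound (n=11, 24 conditions):

  i=1: 0 0 0 0 0 0 1 1 1 1 1
  i=2: 0 0 0 0 0 0 1 1 1 2 2
  i=3: 0 1 1 1 1 1 2 2 2 3 3
  i=4: 0 1 1 1 2 2 3 3 3 4 4
  i=5: 0 1 2 2 3 3 4 4 4 5 5
  i=6: 1 2 3 3 4 4 5 5 5 6 6
  i=7: 1 2 3 3 4 4 5 5 5 6 7
  i=8: 1 2 3 3 4 4 5 6 6 7 8
  i=9: 1 2 3 3 4 4 5 6 7 8 9
  i=10: 1 2 3 4 5 5 6 7 8 9 10
  i=11: 1 2 3 4 5 6 7 8 9 10 11

so w = (7, 10, 2, 5, 3, 1, 11, 8, 9, 4, 6).

Fulton essential set (7 of the 27 Rothe cells):

[(2, 6, 0), (2, 9, 1), (4, 4, 1), (5, 1, 0), (7, 9, 5), (9, 4, 3), (9, 6, 4)]


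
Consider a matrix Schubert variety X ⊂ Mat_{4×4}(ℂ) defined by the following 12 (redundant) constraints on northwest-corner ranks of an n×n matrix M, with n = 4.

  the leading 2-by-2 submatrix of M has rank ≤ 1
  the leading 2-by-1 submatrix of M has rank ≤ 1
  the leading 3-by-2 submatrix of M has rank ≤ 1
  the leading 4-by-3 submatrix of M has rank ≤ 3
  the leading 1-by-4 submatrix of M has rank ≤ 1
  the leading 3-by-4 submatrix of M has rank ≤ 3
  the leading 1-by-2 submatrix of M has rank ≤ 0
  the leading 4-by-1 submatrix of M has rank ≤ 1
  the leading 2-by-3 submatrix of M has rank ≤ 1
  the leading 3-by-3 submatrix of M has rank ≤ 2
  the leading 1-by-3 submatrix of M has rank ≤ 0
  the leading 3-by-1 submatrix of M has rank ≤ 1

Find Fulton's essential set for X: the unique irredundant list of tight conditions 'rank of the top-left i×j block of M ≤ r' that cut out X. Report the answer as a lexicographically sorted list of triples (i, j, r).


Rank table r_w(4×4) implied by the 12 constraints:

  R[1]: 0 0 0 1
  R[2]: 1 1 1 2
  R[3]: 1 1 2 3
  R[4]: 1 2 3 4

hence w(1..4) = (4, 1, 3, 2).

|D(w)|=4, |Ess(w)|=2:

[(1, 3, 0), (3, 2, 1)]


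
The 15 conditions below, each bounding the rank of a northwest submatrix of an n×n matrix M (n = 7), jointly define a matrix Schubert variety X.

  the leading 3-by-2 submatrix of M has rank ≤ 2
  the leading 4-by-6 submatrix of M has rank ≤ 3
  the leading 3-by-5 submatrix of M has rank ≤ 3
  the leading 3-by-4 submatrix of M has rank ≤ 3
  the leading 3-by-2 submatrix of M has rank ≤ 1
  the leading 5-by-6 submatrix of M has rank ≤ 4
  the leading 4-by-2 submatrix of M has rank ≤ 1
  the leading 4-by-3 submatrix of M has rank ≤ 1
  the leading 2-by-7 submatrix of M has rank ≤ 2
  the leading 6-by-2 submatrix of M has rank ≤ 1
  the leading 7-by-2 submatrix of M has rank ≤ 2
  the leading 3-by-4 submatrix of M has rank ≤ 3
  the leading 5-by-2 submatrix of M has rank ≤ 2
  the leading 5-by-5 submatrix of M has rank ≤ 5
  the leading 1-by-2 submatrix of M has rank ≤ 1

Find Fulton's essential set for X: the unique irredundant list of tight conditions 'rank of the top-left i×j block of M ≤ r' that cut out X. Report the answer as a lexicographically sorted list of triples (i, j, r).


Computing R[i][j] = min implied NW-rank bound (n=7, 15 conditions):

  i=1: 1 | 1 | 1 | 1 | 1 | 1 | 1
  i=2: 1 | 1 | 1 | 2 | 2 | 2 | 2
  i=3: 1 | 1 | 1 | 2 | 3 | 3 | 3
  i=4: 1 | 1 | 1 | 2 | 3 | 3 | 4
  i=5: 1 | 1 | 2 | 3 | 4 | 4 | 5
  i=6: 1 | 1 | 2 | 3 | 4 | 5 | 6
  i=7: 1 | 2 | 3 | 4 | 5 | 6 | 7

so w = (1, 4, 5, 7, 3, 6, 2).

3 SE-corners of the 9-cell Rothe diagram give Ess(w):

[(4, 3, 1), (4, 6, 3), (6, 2, 1)]


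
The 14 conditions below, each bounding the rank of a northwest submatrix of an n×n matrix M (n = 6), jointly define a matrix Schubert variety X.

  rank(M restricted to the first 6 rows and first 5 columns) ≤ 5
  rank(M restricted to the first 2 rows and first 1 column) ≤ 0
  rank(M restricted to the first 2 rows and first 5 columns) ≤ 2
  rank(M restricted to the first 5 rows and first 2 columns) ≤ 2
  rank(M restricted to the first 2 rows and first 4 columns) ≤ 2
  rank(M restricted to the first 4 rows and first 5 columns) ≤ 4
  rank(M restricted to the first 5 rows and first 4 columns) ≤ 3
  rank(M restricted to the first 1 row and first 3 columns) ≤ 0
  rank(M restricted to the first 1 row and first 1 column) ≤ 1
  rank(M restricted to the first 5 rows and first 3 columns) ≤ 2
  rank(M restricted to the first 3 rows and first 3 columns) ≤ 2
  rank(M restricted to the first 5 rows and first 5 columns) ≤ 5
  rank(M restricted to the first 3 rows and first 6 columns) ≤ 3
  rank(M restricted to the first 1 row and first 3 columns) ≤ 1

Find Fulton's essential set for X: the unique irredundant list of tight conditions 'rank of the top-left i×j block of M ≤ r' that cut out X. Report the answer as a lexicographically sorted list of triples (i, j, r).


Recovering R(i,j) via the rank-extension bound from the 14 conditions:

  i=1: 0 0 0 1 1 1
  i=2: 0 1 1 2 2 2
  i=3: 1 2 2 3 3 3
  i=4: 1 2 2 3 4 4
  i=5: 1 2 2 3 4 5
  i=6: 1 2 3 4 5 6

so w = (4, 2, 1, 5, 6, 3).

D(w) has 6 cells with 3 SE-corners; essential set:

[(1, 3, 0), (2, 1, 0), (5, 3, 2)]


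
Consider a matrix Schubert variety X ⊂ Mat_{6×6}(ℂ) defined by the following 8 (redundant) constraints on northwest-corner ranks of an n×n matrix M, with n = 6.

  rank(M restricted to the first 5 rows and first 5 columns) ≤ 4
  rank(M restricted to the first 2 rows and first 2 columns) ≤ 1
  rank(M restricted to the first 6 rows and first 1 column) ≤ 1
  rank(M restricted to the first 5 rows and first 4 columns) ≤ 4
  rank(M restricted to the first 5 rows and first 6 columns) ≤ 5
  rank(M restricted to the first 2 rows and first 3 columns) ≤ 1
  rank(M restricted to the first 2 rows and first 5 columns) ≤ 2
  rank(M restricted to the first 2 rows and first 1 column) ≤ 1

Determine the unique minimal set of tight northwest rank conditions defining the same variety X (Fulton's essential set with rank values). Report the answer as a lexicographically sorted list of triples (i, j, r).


Reconstructing r_w from the 8 given conditions:

  i=1: 1  1  1  1  1  1
  i=2: 1  1  1  2  2  2
  i=3: 1  2  2  3  3  3
  i=4: 1  2  3  4  4  4
  i=5: 1  2  3  4  4  5
  i=6: 1  2  3  4  5  6

hence w(1..6) = (1, 4, 2, 3, 6, 5).

2 SE-corners of the 3-cell Rothe diagram give Ess(w):

[(2, 3, 1), (5, 5, 4)]


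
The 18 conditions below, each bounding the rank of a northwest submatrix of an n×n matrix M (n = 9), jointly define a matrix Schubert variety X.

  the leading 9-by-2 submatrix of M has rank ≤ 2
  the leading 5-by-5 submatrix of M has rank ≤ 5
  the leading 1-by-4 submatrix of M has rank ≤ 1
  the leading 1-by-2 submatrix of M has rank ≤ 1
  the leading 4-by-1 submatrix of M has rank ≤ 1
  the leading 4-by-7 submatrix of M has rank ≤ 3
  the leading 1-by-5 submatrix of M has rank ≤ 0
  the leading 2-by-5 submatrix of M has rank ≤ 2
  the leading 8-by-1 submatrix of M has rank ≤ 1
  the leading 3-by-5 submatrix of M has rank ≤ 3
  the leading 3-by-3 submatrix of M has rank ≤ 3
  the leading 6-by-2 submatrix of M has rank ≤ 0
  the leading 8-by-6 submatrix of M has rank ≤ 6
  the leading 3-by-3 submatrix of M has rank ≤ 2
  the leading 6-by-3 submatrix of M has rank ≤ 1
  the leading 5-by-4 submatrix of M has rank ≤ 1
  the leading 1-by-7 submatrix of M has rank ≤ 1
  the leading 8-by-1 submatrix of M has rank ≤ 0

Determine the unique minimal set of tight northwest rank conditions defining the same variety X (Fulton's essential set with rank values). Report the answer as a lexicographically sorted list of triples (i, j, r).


Recovering R(i,j) via the rank-extension bound from the 18 conditions:

  i=1: 0, 0, 0, 0, 0, 1, 1, 1, 1
  i=2: 0, 0, 1, 1, 1, 2, 2, 2, 2
  i=3: 0, 0, 1, 1, 2, 3, 3, 3, 3
  i=4: 0, 0, 1, 1, 2, 3, 3, 4, 4
  i=5: 0, 0, 1, 1, 2, 3, 4, 5, 5
  i=6: 0, 0, 1, 2, 3, 4, 5, 6, 6
  i=7: 0, 1, 2, 3, 4, 5, 6, 7, 7
  i=8: 0, 1, 2, 3, 4, 5, 6, 7, 8
  i=9: 1, 2, 3, 4, 5, 6, 7, 8, 9

reading off 1-entries of Δ²R: w = (6, 3, 5, 8, 7, 4, 2, 9, 1).

Fulton essential set (5 of the 21 Rothe cells):

[(1, 5, 0), (4, 7, 3), (5, 4, 1), (6, 2, 0), (8, 1, 0)]


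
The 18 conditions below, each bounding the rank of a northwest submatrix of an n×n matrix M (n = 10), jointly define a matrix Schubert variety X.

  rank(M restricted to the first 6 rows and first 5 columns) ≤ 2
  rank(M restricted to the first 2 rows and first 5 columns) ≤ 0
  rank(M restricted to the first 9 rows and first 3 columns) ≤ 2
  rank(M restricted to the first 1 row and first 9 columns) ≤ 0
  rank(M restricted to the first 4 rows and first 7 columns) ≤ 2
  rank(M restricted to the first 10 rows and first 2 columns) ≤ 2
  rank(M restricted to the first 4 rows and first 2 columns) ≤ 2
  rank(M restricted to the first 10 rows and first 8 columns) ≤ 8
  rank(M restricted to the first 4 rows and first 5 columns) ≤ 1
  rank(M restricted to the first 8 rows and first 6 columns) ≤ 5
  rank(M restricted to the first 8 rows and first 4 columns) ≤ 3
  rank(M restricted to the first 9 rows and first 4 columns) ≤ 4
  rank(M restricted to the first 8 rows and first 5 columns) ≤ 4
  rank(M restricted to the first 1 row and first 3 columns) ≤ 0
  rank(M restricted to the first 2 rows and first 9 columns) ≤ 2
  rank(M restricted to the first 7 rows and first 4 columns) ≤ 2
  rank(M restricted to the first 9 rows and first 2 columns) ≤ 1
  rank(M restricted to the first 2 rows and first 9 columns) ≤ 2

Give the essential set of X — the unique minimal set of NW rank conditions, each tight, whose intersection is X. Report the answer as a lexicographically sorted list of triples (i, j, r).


Computing R[i][j] = min implied NW-rank bound (n=10, 18 conditions):

  i=1: 0  0  0  0  0  0  0  0  0  1
  i=2: 0  0  0  0  0  1  1  1  1  2
  i=3: 1  1  1  1  1  2  2  2  2  3
  i=4: 1  1  1  1  1  2  2  3  3  4
  i=5: 1  1  2  2  2  3  3  4  4  5
  i=6: 1  1  2  2  2  3  4  5  5  6
  i=7: 1  1  2  2  3  4  5  6  6  7
  i=8: 1  1  2  3  4  5  6  7  7  8
  i=9: 1  1  2  3  4  5  6  7  8  9
  i=10: 1  2  3  4  5  6  7  8  9  10

hence w(1..10) = (10, 6, 1, 8, 3, 7, 5, 4, 9, 2).

|D(w)|=27, |Ess(w)|=7:

[(1, 9, 0), (2, 5, 0), (4, 5, 1), (4, 7, 2), (6, 5, 2), (7, 4, 2), (9, 2, 1)]


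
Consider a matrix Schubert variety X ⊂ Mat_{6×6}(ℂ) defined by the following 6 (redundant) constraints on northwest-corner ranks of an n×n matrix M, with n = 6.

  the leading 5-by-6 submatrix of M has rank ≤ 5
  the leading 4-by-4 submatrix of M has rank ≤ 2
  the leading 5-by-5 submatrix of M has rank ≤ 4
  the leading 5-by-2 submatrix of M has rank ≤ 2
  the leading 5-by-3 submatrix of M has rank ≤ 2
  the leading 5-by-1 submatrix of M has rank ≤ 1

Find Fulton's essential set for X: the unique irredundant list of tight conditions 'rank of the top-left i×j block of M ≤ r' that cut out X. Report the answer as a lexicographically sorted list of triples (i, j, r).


Recovering R(i,j) via the rank-extension bound from the 6 conditions:

  i=1: 1 | 1 | 1 | 1 | 1 | 1
  i=2: 1 | 2 | 2 | 2 | 2 | 2
  i=3: 1 | 2 | 2 | 2 | 3 | 3
  i=4: 1 | 2 | 2 | 2 | 3 | 4
  i=5: 1 | 2 | 2 | 3 | 4 | 5
  i=6: 1 | 2 | 3 | 4 | 5 | 6

giving w = (1, 2, 5, 6, 4, 3) via Δ²R.

Fulton essential set (2 of the 5 Rothe cells):

[(4, 4, 2), (5, 3, 2)]


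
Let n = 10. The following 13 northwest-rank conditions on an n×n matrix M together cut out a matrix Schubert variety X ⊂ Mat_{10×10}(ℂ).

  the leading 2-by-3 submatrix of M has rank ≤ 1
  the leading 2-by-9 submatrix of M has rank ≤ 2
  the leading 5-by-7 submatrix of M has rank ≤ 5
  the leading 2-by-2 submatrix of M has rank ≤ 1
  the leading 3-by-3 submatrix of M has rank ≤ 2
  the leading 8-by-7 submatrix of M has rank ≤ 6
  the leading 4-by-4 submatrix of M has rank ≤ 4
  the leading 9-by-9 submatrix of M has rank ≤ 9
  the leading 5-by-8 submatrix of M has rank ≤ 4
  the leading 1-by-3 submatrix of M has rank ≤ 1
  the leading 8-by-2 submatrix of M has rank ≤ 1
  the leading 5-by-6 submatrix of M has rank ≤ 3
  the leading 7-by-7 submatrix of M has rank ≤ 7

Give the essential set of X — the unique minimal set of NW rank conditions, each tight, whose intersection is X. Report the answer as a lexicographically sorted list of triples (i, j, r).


Computing R[i][j] = min implied NW-rank bound (n=10, 13 conditions):

  i=1: 1 | 1 | 1 | 1 | 1 | 1 | 1 | 1 | 1 | 1
  i=2: 1 | 1 | 1 | 2 | 2 | 2 | 2 | 2 | 2 | 2
  i=3: 1 | 1 | 2 | 3 | 3 | 3 | 3 | 3 | 3 | 3
  i=4: 1 | 1 | 2 | 3 | 3 | 3 | 4 | 4 | 4 | 4
  i=5: 1 | 1 | 2 | 3 | 3 | 3 | 4 | 4 | 5 | 5
  i=6: 1 | 1 | 2 | 3 | 4 | 4 | 5 | 5 | 6 | 6
  i=7: 1 | 1 | 2 | 3 | 4 | 5 | 6 | 6 | 7 | 7
  i=8: 1 | 1 | 2 | 3 | 4 | 5 | 6 | 7 | 8 | 8
  i=9: 1 | 2 | 3 | 4 | 5 | 6 | 7 | 8 | 9 | 9
  i=10: 1 | 2 | 3 | 4 | 5 | 6 | 7 | 8 | 9 | 10

the unique w with this rank table is (1, 4, 3, 7, 9, 5, 6, 8, 2, 10).

|D(w)|=13, |Ess(w)|=4:

[(2, 3, 1), (5, 6, 3), (5, 8, 4), (8, 2, 1)]


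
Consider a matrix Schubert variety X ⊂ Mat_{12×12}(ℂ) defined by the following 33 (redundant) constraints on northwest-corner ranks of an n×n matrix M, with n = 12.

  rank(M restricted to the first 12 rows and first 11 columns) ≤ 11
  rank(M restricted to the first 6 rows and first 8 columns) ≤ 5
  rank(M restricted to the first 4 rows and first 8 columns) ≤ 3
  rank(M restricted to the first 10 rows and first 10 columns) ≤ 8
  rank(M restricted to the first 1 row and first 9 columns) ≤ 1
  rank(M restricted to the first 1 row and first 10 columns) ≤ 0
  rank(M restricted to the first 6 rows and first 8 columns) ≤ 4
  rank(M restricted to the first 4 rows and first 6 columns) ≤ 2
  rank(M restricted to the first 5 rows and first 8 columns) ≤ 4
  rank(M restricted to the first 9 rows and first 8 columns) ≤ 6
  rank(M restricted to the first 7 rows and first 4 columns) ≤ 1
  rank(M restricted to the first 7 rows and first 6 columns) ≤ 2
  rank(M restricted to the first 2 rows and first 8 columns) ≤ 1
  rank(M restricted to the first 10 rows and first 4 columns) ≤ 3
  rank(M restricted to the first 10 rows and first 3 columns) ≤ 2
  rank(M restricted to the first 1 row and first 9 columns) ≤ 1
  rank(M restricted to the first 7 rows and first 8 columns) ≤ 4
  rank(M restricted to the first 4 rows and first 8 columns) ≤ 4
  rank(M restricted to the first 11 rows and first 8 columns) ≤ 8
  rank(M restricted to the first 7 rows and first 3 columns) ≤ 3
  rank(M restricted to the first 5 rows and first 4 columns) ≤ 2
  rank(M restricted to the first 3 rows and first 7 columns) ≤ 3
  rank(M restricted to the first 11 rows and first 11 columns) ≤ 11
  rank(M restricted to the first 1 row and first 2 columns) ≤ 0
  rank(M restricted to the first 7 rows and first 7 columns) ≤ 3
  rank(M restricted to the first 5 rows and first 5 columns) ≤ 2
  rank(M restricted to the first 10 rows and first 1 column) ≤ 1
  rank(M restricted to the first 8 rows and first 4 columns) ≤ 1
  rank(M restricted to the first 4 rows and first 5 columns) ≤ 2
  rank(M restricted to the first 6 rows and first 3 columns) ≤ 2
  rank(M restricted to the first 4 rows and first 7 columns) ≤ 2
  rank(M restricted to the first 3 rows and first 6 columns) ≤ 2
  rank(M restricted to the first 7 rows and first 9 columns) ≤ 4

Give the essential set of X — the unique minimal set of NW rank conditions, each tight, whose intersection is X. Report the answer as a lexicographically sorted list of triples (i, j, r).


Reconstructing r_w from the 33 given conditions:

  i=1: 0  0  0  0  0  0  0  0  0  0  1  1
  i=2: 1  1  1  1  1  1  1  1  1  1  2  2
  i=3: 1  1  1  1  2  2  2  2  2  2  3  3
  i=4: 1  1  1  1  2  2  2  3  3  3  4  4
  i=5: 1  1  1  1  2  2  3  4  4  4  5  5
  i=6: 1  1  1  1  2  2  3  4  4  5  6  6
  i=7: 1  1  1  1  2  2  3  4  4  5  6  7
  i=8: 1  1  1  1  2  3  4  5  5  6  7  8
  i=9: 1  2  2  2  3  4  5  6  6  7  8  9
  i=10: 1  2  2  3  4  5  6  7  7  8  9  10
  i=11: 1  2  3  4  5  6  7  8  8  9  10  11
  i=12: 1  2  3  4  5  6  7  8  9  10  11  12

the unique w with this rank table is (11, 1, 5, 8, 7, 10, 12, 6, 2, 4, 3, 9).

D(w) has 36 cells with 6 SE-corners; essential set:

[(1, 10, 0), (4, 7, 2), (7, 6, 2), (7, 9, 4), (8, 4, 1), (10, 3, 2)]
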